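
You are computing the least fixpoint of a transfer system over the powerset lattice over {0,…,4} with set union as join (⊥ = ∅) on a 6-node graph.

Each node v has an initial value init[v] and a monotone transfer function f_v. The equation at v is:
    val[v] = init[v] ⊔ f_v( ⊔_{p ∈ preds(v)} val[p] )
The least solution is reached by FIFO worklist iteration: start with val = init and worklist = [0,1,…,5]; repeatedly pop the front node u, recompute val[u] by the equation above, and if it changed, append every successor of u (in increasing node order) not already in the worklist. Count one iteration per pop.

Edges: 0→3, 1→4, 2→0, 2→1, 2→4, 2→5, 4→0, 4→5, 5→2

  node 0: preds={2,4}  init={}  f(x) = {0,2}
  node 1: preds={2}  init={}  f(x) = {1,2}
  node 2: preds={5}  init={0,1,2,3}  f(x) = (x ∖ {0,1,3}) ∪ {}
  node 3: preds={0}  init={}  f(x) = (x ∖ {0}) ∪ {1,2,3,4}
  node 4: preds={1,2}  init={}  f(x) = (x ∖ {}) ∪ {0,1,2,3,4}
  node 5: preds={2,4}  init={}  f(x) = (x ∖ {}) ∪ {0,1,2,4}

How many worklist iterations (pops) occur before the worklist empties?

12

Worklist (12 pops):
  #1 pop 0: in={0,1,2,3} → {0,2} (was {}); enqueue []
  #2 pop 1: in={0,1,2,3} → {1,2} (was {}); enqueue []
  #3 pop 2: in={} → {0,1,2,3} (no change)
  #4 pop 3: in={0,2} → {1,2,3,4} (was {}); enqueue []
  #5 pop 4: in={0,1,2,3} → {0,1,2,3,4} (was {}); enqueue [0]
  #6 pop 5: in={0,1,2,3,4} → {0,1,2,3,4} (was {}); enqueue [2]
  #7 pop 0: in={0,1,2,3,4} → {0,2} (no change)
  #8 pop 2: in={0,1,2,3,4} → {0,1,2,3,4} (was {0,1,2,3}); enqueue [0,1,4,5]
  #9 pop 0: in={0,1,2,3,4} → {0,2} (no change)
  #10 pop 1: in={0,1,2,3,4} → {1,2} (no change)
  #11 pop 4: in={0,1,2,3,4} → {0,1,2,3,4} (no change)
  #12 pop 5: in={0,1,2,3,4} → {0,1,2,3,4} (no change)

Fixpoint:
  val[0] = {0,2}
  val[1] = {1,2}
  val[2] = {0,1,2,3,4}
  val[3] = {1,2,3,4}
  val[4] = {0,1,2,3,4}
  val[5] = {0,1,2,3,4}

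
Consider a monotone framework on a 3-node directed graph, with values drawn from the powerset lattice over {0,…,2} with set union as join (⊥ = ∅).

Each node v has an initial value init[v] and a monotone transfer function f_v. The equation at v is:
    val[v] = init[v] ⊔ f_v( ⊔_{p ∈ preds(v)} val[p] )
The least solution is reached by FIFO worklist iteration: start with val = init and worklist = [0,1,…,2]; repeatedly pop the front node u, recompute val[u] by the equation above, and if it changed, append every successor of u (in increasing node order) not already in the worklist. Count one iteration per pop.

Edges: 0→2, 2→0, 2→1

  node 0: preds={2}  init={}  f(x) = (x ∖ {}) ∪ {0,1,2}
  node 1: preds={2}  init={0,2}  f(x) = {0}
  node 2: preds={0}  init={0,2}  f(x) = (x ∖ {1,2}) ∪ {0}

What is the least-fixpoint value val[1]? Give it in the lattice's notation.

Worklist (3 pops):
  #1 pop 0: in={0,2} → {0,1,2} (was {}); enqueue []
  #2 pop 1: in={0,2} → {0,2} (no change)
  #3 pop 2: in={0,1,2} → {0,2} (no change)

Fixpoint:
  val[0] = {0,1,2}
  val[1] = {0,2}
  val[2] = {0,2}

{0,2}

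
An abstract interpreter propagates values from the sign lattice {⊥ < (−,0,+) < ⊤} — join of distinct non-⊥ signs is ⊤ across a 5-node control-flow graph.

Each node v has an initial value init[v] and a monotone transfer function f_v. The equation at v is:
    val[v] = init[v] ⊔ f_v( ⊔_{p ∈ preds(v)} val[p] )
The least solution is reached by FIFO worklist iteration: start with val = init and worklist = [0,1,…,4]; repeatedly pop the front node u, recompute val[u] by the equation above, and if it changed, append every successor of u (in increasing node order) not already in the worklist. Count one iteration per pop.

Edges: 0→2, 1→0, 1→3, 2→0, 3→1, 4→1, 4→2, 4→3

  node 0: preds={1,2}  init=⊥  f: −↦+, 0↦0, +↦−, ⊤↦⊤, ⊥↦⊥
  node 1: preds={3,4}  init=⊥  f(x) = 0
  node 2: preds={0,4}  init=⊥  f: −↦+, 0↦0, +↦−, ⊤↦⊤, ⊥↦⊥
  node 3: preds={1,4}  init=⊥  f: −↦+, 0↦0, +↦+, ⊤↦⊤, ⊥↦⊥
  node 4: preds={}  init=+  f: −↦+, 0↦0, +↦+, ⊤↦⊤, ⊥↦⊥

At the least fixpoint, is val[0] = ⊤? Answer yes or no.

yes

Iteration log — 9 steps:
  step 1. node 0  ⊔preds=⊥  new=⊥  stable
  step 2. node 1  ⊔preds=+  new=0  old=⊥  +wl: 0
  step 3. node 2  ⊔preds=+  new=−  old=⊥  +wl: 
  step 4. node 3  ⊔preds=⊤  new=⊤  old=⊥  +wl: 1
  step 5. node 4  ⊔preds=⊥  new=+  stable
  step 6. node 0  ⊔preds=⊤  new=⊤  old=⊥  +wl: 2
  step 7. node 1  ⊔preds=⊤  new=0  stable
  step 8. node 2  ⊔preds=⊤  new=⊤  old=−  +wl: 0
  step 9. node 0  ⊔preds=⊤  new=⊤  stable

Least fixpoint reached:
  node 0: ⊤
  node 1: 0
  node 2: ⊤
  node 3: ⊤
  node 4: +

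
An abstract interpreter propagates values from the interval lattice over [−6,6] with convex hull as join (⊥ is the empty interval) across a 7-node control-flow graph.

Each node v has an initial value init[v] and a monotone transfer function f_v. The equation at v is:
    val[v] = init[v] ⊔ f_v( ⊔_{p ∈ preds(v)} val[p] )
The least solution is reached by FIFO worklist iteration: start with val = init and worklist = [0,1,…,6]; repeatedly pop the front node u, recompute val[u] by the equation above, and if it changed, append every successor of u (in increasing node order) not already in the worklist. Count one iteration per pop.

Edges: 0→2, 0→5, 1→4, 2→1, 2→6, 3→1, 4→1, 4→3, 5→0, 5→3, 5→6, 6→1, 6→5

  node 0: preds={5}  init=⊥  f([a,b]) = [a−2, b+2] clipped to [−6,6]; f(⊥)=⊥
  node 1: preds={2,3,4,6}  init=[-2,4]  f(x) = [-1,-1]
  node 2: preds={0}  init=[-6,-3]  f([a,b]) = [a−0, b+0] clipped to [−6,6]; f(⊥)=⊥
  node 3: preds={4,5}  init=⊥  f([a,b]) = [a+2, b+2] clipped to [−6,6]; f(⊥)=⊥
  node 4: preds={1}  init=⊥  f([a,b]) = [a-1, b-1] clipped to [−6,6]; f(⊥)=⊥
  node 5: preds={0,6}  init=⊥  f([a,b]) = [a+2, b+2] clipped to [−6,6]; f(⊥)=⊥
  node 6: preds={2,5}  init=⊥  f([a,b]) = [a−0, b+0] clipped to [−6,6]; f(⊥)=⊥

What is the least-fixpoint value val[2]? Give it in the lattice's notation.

Iteration log — 31 steps:
  step 1. node 0  ⊔preds=⊥  new=⊥  stable
  step 2. node 1  ⊔preds=[-6,-3]  new=[-2,4]  stable
  step 3. node 2  ⊔preds=⊥  new=[-6,-3]  stable
  step 4. node 3  ⊔preds=⊥  new=⊥  stable
  step 5. node 4  ⊔preds=[-2,4]  new=[-3,3]  old=⊥  +wl: 1,3
  step 6. node 5  ⊔preds=⊥  new=⊥  stable
  step 7. node 6  ⊔preds=[-6,-3]  new=[-6,-3]  old=⊥  +wl: 5
  step 8. node 1  ⊔preds=[-6,3]  new=[-2,4]  stable
  step 9. node 3  ⊔preds=[-3,3]  new=[-1,5]  old=⊥  +wl: 1
  step 10. node 5  ⊔preds=[-6,-3]  new=[-4,-1]  old=⊥  +wl: 0,3,6
  step 11. node 1  ⊔preds=[-6,5]  new=[-2,4]  stable
  step 12. node 0  ⊔preds=[-4,-1]  new=[-6,1]  old=⊥  +wl: 2,5
  step 13. node 3  ⊔preds=[-4,3]  new=[-2,5]  old=[-1,5]  +wl: 1
  step 14. node 6  ⊔preds=[-6,-1]  new=[-6,-1]  old=[-6,-3]  +wl: 
  step 15. node 2  ⊔preds=[-6,1]  new=[-6,1]  old=[-6,-3]  +wl: 6
  step 16. node 5  ⊔preds=[-6,1]  new=[-4,3]  old=[-4,-1]  +wl: 0,3
  step 17. node 1  ⊔preds=[-6,5]  new=[-2,4]  stable
  step 18. node 6  ⊔preds=[-6,3]  new=[-6,3]  old=[-6,-1]  +wl: 1,5
  step 19. node 0  ⊔preds=[-4,3]  new=[-6,5]  old=[-6,1]  +wl: 2
  step 20. node 3  ⊔preds=[-4,3]  new=[-2,5]  stable
  step 21. node 1  ⊔preds=[-6,5]  new=[-2,4]  stable
  step 22. node 5  ⊔preds=[-6,5]  new=[-4,6]  old=[-4,3]  +wl: 0,3,6
  step 23. node 2  ⊔preds=[-6,5]  new=[-6,5]  old=[-6,1]  +wl: 1
  step 24. node 0  ⊔preds=[-4,6]  new=[-6,6]  old=[-6,5]  +wl: 2,5
  step 25. node 3  ⊔preds=[-4,6]  new=[-2,6]  old=[-2,5]  +wl: 
  step 26. node 6  ⊔preds=[-6,6]  new=[-6,6]  old=[-6,3]  +wl: 
  step 27. node 1  ⊔preds=[-6,6]  new=[-2,4]  stable
  step 28. node 2  ⊔preds=[-6,6]  new=[-6,6]  old=[-6,5]  +wl: 1,6
  step 29. node 5  ⊔preds=[-6,6]  new=[-4,6]  stable
  step 30. node 1  ⊔preds=[-6,6]  new=[-2,4]  stable
  step 31. node 6  ⊔preds=[-6,6]  new=[-6,6]  stable

Least fixpoint reached:
  node 0: [-6,6]
  node 1: [-2,4]
  node 2: [-6,6]
  node 3: [-2,6]
  node 4: [-3,3]
  node 5: [-4,6]
  node 6: [-6,6]

[-6,6]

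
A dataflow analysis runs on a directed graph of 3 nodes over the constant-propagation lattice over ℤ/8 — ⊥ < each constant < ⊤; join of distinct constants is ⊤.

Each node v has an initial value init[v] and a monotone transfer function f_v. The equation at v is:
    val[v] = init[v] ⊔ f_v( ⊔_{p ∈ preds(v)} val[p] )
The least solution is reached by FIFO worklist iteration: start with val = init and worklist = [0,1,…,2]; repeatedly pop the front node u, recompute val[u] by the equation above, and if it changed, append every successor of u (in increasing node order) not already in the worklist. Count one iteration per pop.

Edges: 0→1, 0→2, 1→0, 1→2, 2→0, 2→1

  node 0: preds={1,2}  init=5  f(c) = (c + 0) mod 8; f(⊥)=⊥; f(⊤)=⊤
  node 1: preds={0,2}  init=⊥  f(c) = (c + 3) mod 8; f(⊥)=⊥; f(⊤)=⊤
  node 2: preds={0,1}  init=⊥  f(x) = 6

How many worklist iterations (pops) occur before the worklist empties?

7

Iteration log — 7 steps:
  step 1. node 0  ⊔preds=⊥  new=5  stable
  step 2. node 1  ⊔preds=5  new=0  old=⊥  +wl: 0
  step 3. node 2  ⊔preds=⊤  new=6  old=⊥  +wl: 1
  step 4. node 0  ⊔preds=⊤  new=⊤  old=5  +wl: 2
  step 5. node 1  ⊔preds=⊤  new=⊤  old=0  +wl: 0
  step 6. node 2  ⊔preds=⊤  new=6  stable
  step 7. node 0  ⊔preds=⊤  new=⊤  stable

Least fixpoint reached:
  node 0: ⊤
  node 1: ⊤
  node 2: 6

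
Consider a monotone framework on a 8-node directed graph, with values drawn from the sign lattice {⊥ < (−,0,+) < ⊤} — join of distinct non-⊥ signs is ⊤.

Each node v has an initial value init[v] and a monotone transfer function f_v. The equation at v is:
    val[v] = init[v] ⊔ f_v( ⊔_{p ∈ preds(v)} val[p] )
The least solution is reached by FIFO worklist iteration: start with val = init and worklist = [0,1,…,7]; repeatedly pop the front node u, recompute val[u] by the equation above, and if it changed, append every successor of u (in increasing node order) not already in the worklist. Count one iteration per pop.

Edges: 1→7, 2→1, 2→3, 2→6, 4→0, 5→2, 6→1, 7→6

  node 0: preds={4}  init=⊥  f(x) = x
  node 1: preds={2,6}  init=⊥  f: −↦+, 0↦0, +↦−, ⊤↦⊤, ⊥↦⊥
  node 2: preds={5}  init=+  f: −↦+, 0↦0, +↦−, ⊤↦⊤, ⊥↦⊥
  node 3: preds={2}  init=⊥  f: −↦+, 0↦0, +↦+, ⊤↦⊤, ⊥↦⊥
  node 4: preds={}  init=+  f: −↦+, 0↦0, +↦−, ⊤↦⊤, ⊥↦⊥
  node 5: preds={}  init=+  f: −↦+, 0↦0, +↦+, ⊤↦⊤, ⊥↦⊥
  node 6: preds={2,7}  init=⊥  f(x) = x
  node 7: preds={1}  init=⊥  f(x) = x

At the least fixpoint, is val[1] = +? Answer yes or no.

no

Worklist (12 pops):
  #1 pop 0: in=+ → + (was ⊥); enqueue []
  #2 pop 1: in=+ → − (was ⊥); enqueue []
  #3 pop 2: in=+ → ⊤ (was +); enqueue [1]
  #4 pop 3: in=⊤ → ⊤ (was ⊥); enqueue []
  #5 pop 4: in=⊥ → + (no change)
  #6 pop 5: in=⊥ → + (no change)
  #7 pop 6: in=⊤ → ⊤ (was ⊥); enqueue []
  #8 pop 7: in=− → − (was ⊥); enqueue [6]
  #9 pop 1: in=⊤ → ⊤ (was −); enqueue [7]
  #10 pop 6: in=⊤ → ⊤ (no change)
  #11 pop 7: in=⊤ → ⊤ (was −); enqueue [6]
  #12 pop 6: in=⊤ → ⊤ (no change)

Fixpoint:
  val[0] = +
  val[1] = ⊤
  val[2] = ⊤
  val[3] = ⊤
  val[4] = +
  val[5] = +
  val[6] = ⊤
  val[7] = ⊤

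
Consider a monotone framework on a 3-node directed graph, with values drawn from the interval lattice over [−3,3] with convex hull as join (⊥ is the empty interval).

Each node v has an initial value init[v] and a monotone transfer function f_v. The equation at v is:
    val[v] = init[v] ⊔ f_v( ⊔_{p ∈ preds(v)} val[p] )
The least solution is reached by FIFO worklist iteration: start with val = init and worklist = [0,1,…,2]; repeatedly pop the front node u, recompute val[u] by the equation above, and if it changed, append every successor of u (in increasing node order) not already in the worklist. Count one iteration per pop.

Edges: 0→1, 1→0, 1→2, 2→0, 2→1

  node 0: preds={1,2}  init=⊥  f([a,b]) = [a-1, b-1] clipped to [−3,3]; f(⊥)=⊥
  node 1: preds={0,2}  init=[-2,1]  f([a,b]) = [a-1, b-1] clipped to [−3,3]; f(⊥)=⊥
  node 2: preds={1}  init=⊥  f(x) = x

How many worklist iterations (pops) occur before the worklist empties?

5

Trace (5 dequeues):
  [1] u=0 | in [-2,1] | out [-3,0] | prev ⊥ | push {}
  [2] u=1 | in [-3,0] | out [-3,1] | prev [-2,1] | push {0}
  [3] u=2 | in [-3,1] | out [-3,1] | prev ⊥ | push {1}
  [4] u=0 | in [-3,1] | out [-3,0] | ==
  [5] u=1 | in [-3,1] | out [-3,1] | ==

Converged values:
  [0] [-3,0]
  [1] [-3,1]
  [2] [-3,1]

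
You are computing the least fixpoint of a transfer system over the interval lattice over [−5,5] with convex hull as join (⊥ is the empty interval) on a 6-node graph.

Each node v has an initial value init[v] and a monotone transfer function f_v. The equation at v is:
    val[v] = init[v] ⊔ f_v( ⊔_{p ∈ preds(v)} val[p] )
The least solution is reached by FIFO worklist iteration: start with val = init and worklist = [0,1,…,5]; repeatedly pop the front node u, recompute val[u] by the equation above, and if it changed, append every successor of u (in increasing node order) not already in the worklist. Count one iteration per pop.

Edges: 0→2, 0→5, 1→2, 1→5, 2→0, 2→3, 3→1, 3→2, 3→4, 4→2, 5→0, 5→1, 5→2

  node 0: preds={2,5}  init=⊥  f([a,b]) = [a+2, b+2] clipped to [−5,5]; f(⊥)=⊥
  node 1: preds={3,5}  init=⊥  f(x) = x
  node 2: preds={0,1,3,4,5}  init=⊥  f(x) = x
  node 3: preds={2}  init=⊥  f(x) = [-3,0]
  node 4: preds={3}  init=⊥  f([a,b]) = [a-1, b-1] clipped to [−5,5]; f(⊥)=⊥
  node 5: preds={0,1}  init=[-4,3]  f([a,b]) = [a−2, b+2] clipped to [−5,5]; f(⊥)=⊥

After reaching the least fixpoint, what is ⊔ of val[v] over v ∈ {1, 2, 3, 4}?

[-5,5]

Trace (12 dequeues):
  [1] u=0 | in [-4,3] | out [-2,5] | prev ⊥ | push {}
  [2] u=1 | in [-4,3] | out [-4,3] | prev ⊥ | push {}
  [3] u=2 | in [-4,5] | out [-4,5] | prev ⊥ | push {0}
  [4] u=3 | in [-4,5] | out [-3,0] | prev ⊥ | push {1,2}
  [5] u=4 | in [-3,0] | out [-4,-1] | prev ⊥ | push {}
  [6] u=5 | in [-4,5] | out [-5,5] | prev [-4,3] | push {}
  [7] u=0 | in [-5,5] | out [-3,5] | prev [-2,5] | push {5}
  [8] u=1 | in [-5,5] | out [-5,5] | prev [-4,3] | push {}
  [9] u=2 | in [-5,5] | out [-5,5] | prev [-4,5] | push {0,3}
  [10] u=5 | in [-5,5] | out [-5,5] | ==
  [11] u=0 | in [-5,5] | out [-3,5] | ==
  [12] u=3 | in [-5,5] | out [-3,0] | ==

Converged values:
  [0] [-3,5]
  [1] [-5,5]
  [2] [-5,5]
  [3] [-3,0]
  [4] [-4,-1]
  [5] [-5,5]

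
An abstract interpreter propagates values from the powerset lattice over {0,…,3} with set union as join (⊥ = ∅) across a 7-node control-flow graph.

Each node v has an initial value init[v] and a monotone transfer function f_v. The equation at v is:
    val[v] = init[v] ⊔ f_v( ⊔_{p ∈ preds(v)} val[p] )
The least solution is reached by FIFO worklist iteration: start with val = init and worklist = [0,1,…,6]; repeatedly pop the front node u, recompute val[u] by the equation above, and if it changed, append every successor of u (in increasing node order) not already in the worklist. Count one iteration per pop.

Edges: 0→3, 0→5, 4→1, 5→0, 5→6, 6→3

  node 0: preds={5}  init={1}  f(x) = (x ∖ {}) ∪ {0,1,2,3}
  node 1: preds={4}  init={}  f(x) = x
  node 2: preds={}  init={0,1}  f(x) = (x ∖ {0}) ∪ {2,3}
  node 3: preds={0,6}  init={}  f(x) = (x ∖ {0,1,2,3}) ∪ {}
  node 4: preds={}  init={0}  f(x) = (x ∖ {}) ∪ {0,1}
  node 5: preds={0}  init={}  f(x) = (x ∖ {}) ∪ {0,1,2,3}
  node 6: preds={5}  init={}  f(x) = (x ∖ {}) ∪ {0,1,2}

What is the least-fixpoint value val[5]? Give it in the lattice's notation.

{0,1,2,3}

Worklist (10 pops):
  #1 pop 0: in={} → {0,1,2,3} (was {1}); enqueue []
  #2 pop 1: in={0} → {0} (was {}); enqueue []
  #3 pop 2: in={} → {0,1,2,3} (was {0,1}); enqueue []
  #4 pop 3: in={0,1,2,3} → {} (no change)
  #5 pop 4: in={} → {0,1} (was {0}); enqueue [1]
  #6 pop 5: in={0,1,2,3} → {0,1,2,3} (was {}); enqueue [0]
  #7 pop 6: in={0,1,2,3} → {0,1,2,3} (was {}); enqueue [3]
  #8 pop 1: in={0,1} → {0,1} (was {0}); enqueue []
  #9 pop 0: in={0,1,2,3} → {0,1,2,3} (no change)
  #10 pop 3: in={0,1,2,3} → {} (no change)

Fixpoint:
  val[0] = {0,1,2,3}
  val[1] = {0,1}
  val[2] = {0,1,2,3}
  val[3] = {}
  val[4] = {0,1}
  val[5] = {0,1,2,3}
  val[6] = {0,1,2,3}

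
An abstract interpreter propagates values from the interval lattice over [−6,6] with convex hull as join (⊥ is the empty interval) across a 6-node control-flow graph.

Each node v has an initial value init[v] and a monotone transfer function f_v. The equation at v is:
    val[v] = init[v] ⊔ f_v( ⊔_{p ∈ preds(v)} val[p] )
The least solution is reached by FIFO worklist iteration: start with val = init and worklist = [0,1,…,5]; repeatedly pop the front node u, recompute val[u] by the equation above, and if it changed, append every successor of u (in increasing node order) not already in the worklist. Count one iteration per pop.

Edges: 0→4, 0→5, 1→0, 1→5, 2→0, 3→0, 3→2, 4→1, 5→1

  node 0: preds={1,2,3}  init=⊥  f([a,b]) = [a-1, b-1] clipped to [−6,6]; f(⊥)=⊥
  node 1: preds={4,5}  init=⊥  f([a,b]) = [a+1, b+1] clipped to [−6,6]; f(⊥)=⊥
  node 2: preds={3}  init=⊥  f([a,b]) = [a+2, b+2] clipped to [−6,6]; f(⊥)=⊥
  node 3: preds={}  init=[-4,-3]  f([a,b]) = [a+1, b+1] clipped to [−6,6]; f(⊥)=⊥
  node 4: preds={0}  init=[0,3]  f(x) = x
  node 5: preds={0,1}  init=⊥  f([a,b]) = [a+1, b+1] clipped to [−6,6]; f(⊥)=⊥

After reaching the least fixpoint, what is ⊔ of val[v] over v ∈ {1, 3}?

[-4,6]

Worklist (15 pops):
  #1 pop 0: in=[-4,-3] → [-5,-4] (was ⊥); enqueue []
  #2 pop 1: in=[0,3] → [1,4] (was ⊥); enqueue [0]
  #3 pop 2: in=[-4,-3] → [-2,-1] (was ⊥); enqueue []
  #4 pop 3: in=⊥ → [-4,-3] (no change)
  #5 pop 4: in=[-5,-4] → [-5,3] (was [0,3]); enqueue [1]
  #6 pop 5: in=[-5,4] → [-4,5] (was ⊥); enqueue []
  #7 pop 0: in=[-4,4] → [-5,3] (was [-5,-4]); enqueue [4,5]
  #8 pop 1: in=[-5,5] → [-4,6] (was [1,4]); enqueue [0]
  #9 pop 4: in=[-5,3] → [-5,3] (no change)
  #10 pop 5: in=[-5,6] → [-4,6] (was [-4,5]); enqueue [1]
  #11 pop 0: in=[-4,6] → [-5,5] (was [-5,3]); enqueue [4,5]
  #12 pop 1: in=[-5,6] → [-4,6] (no change)
  #13 pop 4: in=[-5,5] → [-5,5] (was [-5,3]); enqueue [1]
  #14 pop 5: in=[-5,6] → [-4,6] (no change)
  #15 pop 1: in=[-5,6] → [-4,6] (no change)

Fixpoint:
  val[0] = [-5,5]
  val[1] = [-4,6]
  val[2] = [-2,-1]
  val[3] = [-4,-3]
  val[4] = [-5,5]
  val[5] = [-4,6]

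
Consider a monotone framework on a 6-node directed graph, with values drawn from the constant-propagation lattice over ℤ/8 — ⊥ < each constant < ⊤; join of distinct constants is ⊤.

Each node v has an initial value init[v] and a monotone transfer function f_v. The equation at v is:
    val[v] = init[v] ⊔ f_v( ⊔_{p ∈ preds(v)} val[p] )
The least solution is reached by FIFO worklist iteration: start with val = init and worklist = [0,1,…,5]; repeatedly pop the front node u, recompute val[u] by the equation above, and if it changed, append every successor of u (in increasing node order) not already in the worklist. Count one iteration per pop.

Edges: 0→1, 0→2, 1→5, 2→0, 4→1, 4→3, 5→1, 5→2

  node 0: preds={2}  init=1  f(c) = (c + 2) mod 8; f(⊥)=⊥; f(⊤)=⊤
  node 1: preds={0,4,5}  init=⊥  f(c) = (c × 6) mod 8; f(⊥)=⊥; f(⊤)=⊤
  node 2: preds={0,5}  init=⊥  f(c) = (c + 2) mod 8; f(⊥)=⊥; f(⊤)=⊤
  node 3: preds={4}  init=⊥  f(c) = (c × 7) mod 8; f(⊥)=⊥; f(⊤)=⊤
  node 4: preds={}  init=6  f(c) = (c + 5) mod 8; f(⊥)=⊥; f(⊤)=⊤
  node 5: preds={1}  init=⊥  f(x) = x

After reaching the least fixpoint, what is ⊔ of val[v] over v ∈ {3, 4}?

Iteration log — 10 steps:
  step 1. node 0  ⊔preds=⊥  new=1  stable
  step 2. node 1  ⊔preds=⊤  new=⊤  old=⊥  +wl: 
  step 3. node 2  ⊔preds=1  new=3  old=⊥  +wl: 0
  step 4. node 3  ⊔preds=6  new=2  old=⊥  +wl: 
  step 5. node 4  ⊔preds=⊥  new=6  stable
  step 6. node 5  ⊔preds=⊤  new=⊤  old=⊥  +wl: 1,2
  step 7. node 0  ⊔preds=3  new=⊤  old=1  +wl: 
  step 8. node 1  ⊔preds=⊤  new=⊤  stable
  step 9. node 2  ⊔preds=⊤  new=⊤  old=3  +wl: 0
  step 10. node 0  ⊔preds=⊤  new=⊤  stable

Least fixpoint reached:
  node 0: ⊤
  node 1: ⊤
  node 2: ⊤
  node 3: 2
  node 4: 6
  node 5: ⊤

⊤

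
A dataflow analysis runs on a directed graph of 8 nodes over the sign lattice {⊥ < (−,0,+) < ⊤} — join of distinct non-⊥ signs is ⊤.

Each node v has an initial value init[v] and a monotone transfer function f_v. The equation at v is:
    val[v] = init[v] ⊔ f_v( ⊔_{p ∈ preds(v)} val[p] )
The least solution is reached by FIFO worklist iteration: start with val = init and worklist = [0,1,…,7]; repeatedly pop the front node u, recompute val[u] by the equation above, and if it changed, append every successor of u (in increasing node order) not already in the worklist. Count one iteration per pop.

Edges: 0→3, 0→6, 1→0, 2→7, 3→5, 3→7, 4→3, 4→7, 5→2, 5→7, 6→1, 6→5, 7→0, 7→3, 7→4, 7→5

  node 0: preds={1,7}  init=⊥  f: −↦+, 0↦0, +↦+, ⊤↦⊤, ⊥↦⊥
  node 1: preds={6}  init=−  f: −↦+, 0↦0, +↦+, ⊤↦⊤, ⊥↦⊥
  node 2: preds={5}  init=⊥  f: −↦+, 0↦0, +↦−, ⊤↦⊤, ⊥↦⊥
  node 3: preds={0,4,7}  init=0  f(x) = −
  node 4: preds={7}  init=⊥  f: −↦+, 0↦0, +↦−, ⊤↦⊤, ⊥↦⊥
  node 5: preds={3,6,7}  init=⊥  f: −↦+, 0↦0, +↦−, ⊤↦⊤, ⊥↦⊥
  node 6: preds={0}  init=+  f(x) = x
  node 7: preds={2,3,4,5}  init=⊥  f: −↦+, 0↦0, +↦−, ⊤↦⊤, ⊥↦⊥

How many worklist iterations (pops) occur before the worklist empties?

Worklist (18 pops):
  #1 pop 0: in=− → + (was ⊥); enqueue []
  #2 pop 1: in=+ → ⊤ (was −); enqueue [0]
  #3 pop 2: in=⊥ → ⊥ (no change)
  #4 pop 3: in=+ → ⊤ (was 0); enqueue []
  #5 pop 4: in=⊥ → ⊥ (no change)
  #6 pop 5: in=⊤ → ⊤ (was ⊥); enqueue [2]
  #7 pop 6: in=+ → + (no change)
  #8 pop 7: in=⊤ → ⊤ (was ⊥); enqueue [3,4,5]
  #9 pop 0: in=⊤ → ⊤ (was +); enqueue [6]
  #10 pop 2: in=⊤ → ⊤ (was ⊥); enqueue [7]
  #11 pop 3: in=⊤ → ⊤ (no change)
  #12 pop 4: in=⊤ → ⊤ (was ⊥); enqueue [3]
  #13 pop 5: in=⊤ → ⊤ (no change)
  #14 pop 6: in=⊤ → ⊤ (was +); enqueue [1,5]
  #15 pop 7: in=⊤ → ⊤ (no change)
  #16 pop 3: in=⊤ → ⊤ (no change)
  #17 pop 1: in=⊤ → ⊤ (no change)
  #18 pop 5: in=⊤ → ⊤ (no change)

Fixpoint:
  val[0] = ⊤
  val[1] = ⊤
  val[2] = ⊤
  val[3] = ⊤
  val[4] = ⊤
  val[5] = ⊤
  val[6] = ⊤
  val[7] = ⊤

18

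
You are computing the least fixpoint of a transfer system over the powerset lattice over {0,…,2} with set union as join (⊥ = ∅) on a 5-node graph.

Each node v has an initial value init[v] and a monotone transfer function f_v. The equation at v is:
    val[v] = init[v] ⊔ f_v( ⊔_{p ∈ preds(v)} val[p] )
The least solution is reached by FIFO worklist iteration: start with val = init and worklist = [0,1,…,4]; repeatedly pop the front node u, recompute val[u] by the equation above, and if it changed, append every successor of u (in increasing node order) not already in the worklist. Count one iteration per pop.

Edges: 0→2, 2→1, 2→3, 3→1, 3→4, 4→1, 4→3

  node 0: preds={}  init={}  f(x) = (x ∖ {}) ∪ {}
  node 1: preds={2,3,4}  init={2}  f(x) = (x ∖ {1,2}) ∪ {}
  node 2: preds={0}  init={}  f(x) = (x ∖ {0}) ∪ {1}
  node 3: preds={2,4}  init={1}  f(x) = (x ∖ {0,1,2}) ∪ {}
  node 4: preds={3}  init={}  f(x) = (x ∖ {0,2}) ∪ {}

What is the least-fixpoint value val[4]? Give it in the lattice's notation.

{1}

Trace (7 dequeues):
  [1] u=0 | in {} | out {} | ==
  [2] u=1 | in {1} | out {2} | ==
  [3] u=2 | in {} | out {1} | prev {} | push {1}
  [4] u=3 | in {1} | out {1} | ==
  [5] u=4 | in {1} | out {1} | prev {} | push {3}
  [6] u=1 | in {1} | out {2} | ==
  [7] u=3 | in {1} | out {1} | ==

Converged values:
  [0] {}
  [1] {2}
  [2] {1}
  [3] {1}
  [4] {1}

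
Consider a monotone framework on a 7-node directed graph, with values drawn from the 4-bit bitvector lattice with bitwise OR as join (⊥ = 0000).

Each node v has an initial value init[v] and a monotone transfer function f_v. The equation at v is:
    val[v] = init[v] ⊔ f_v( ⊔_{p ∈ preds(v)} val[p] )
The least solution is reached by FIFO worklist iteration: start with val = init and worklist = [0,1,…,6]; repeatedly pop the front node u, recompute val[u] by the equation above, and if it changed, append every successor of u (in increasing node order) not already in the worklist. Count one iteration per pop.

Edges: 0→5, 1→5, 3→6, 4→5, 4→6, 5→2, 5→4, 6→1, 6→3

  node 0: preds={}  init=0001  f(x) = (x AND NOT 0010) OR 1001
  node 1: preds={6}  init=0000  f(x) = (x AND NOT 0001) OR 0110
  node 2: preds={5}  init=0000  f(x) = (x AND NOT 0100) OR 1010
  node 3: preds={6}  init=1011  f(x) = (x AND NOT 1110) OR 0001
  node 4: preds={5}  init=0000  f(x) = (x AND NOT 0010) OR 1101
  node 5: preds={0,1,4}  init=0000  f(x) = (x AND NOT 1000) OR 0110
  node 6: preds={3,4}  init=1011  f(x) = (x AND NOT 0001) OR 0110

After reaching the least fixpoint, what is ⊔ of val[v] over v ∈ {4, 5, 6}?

Worklist (11 pops):
  #1 pop 0: in=0000 → 1001 (was 0001); enqueue []
  #2 pop 1: in=1011 → 1110 (was 0000); enqueue []
  #3 pop 2: in=0000 → 1010 (was 0000); enqueue []
  #4 pop 3: in=1011 → 1011 (no change)
  #5 pop 4: in=0000 → 1101 (was 0000); enqueue []
  #6 pop 5: in=1111 → 0111 (was 0000); enqueue [2,4]
  #7 pop 6: in=1111 → 1111 (was 1011); enqueue [1,3]
  #8 pop 2: in=0111 → 1011 (was 1010); enqueue []
  #9 pop 4: in=0111 → 1101 (no change)
  #10 pop 1: in=1111 → 1110 (no change)
  #11 pop 3: in=1111 → 1011 (no change)

Fixpoint:
  val[0] = 1001
  val[1] = 1110
  val[2] = 1011
  val[3] = 1011
  val[4] = 1101
  val[5] = 0111
  val[6] = 1111

1111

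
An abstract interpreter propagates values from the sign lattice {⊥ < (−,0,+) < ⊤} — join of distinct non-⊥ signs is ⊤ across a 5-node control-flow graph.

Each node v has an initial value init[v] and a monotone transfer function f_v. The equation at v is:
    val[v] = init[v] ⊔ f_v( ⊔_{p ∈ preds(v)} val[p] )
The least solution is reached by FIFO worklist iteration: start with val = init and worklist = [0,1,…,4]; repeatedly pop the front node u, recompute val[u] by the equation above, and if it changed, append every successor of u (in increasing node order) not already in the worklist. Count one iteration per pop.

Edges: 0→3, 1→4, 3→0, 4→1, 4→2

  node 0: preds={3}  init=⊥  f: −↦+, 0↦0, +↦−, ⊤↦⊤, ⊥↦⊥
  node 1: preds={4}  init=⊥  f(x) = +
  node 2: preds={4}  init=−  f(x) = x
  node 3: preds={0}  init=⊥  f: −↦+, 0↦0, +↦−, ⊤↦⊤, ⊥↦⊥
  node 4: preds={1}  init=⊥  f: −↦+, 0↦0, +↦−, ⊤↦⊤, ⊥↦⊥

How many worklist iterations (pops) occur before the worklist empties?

7

Iteration log — 7 steps:
  step 1. node 0  ⊔preds=⊥  new=⊥  stable
  step 2. node 1  ⊔preds=⊥  new=+  old=⊥  +wl: 
  step 3. node 2  ⊔preds=⊥  new=−  stable
  step 4. node 3  ⊔preds=⊥  new=⊥  stable
  step 5. node 4  ⊔preds=+  new=−  old=⊥  +wl: 1,2
  step 6. node 1  ⊔preds=−  new=+  stable
  step 7. node 2  ⊔preds=−  new=−  stable

Least fixpoint reached:
  node 0: ⊥
  node 1: +
  node 2: −
  node 3: ⊥
  node 4: −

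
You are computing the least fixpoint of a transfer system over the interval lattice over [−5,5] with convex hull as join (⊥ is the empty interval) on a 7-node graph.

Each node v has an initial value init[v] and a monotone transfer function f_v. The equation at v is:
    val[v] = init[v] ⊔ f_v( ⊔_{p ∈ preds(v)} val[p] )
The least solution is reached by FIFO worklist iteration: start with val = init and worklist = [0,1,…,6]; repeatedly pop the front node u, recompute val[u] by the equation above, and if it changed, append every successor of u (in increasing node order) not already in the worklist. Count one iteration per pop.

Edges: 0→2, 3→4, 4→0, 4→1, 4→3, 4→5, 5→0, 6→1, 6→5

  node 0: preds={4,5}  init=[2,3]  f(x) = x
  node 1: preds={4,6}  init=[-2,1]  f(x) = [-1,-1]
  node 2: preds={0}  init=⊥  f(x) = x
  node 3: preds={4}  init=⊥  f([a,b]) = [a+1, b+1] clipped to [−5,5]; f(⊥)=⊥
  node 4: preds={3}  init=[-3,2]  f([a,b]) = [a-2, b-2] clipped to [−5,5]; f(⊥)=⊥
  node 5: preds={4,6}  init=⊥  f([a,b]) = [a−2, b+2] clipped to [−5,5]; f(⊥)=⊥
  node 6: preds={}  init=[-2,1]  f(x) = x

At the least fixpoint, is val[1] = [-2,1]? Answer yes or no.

Trace (17 dequeues):
  [1] u=0 | in [-3,2] | out [-3,3] | prev [2,3] | push {}
  [2] u=1 | in [-3,2] | out [-2,1] | ==
  [3] u=2 | in [-3,3] | out [-3,3] | prev ⊥ | push {}
  [4] u=3 | in [-3,2] | out [-2,3] | prev ⊥ | push {}
  [5] u=4 | in [-2,3] | out [-4,2] | prev [-3,2] | push {0,1,3}
  [6] u=5 | in [-4,2] | out [-5,4] | prev ⊥ | push {}
  [7] u=6 | in ⊥ | out [-2,1] | ==
  [8] u=0 | in [-5,4] | out [-5,4] | prev [-3,3] | push {2}
  [9] u=1 | in [-4,2] | out [-2,1] | ==
  [10] u=3 | in [-4,2] | out [-3,3] | prev [-2,3] | push {4}
  [11] u=2 | in [-5,4] | out [-5,4] | prev [-3,3] | push {}
  [12] u=4 | in [-3,3] | out [-5,2] | prev [-4,2] | push {0,1,3,5}
  [13] u=0 | in [-5,4] | out [-5,4] | ==
  [14] u=1 | in [-5,2] | out [-2,1] | ==
  [15] u=3 | in [-5,2] | out [-4,3] | prev [-3,3] | push {4}
  [16] u=5 | in [-5,2] | out [-5,4] | ==
  [17] u=4 | in [-4,3] | out [-5,2] | ==

Converged values:
  [0] [-5,4]
  [1] [-2,1]
  [2] [-5,4]
  [3] [-4,3]
  [4] [-5,2]
  [5] [-5,4]
  [6] [-2,1]

yes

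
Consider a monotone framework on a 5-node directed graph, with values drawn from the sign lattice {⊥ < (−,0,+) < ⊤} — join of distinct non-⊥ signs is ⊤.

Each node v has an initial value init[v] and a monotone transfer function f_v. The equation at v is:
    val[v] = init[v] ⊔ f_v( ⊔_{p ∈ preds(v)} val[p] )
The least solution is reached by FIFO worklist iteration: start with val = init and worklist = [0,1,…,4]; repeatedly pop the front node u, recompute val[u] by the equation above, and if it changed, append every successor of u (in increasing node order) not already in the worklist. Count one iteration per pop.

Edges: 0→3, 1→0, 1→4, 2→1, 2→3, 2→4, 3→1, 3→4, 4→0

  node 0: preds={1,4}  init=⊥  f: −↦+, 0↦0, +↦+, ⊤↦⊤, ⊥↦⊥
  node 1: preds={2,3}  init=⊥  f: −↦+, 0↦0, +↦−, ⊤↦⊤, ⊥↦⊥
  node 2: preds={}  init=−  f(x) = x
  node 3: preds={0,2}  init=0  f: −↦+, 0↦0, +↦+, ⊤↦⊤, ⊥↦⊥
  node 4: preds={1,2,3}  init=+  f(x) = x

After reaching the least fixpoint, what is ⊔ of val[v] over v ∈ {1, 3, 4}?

Trace (8 dequeues):
  [1] u=0 | in + | out + | prev ⊥ | push {}
  [2] u=1 | in ⊤ | out ⊤ | prev ⊥ | push {0}
  [3] u=2 | in ⊥ | out − | ==
  [4] u=3 | in ⊤ | out ⊤ | prev 0 | push {1}
  [5] u=4 | in ⊤ | out ⊤ | prev + | push {}
  [6] u=0 | in ⊤ | out ⊤ | prev + | push {3}
  [7] u=1 | in ⊤ | out ⊤ | ==
  [8] u=3 | in ⊤ | out ⊤ | ==

Converged values:
  [0] ⊤
  [1] ⊤
  [2] −
  [3] ⊤
  [4] ⊤

⊤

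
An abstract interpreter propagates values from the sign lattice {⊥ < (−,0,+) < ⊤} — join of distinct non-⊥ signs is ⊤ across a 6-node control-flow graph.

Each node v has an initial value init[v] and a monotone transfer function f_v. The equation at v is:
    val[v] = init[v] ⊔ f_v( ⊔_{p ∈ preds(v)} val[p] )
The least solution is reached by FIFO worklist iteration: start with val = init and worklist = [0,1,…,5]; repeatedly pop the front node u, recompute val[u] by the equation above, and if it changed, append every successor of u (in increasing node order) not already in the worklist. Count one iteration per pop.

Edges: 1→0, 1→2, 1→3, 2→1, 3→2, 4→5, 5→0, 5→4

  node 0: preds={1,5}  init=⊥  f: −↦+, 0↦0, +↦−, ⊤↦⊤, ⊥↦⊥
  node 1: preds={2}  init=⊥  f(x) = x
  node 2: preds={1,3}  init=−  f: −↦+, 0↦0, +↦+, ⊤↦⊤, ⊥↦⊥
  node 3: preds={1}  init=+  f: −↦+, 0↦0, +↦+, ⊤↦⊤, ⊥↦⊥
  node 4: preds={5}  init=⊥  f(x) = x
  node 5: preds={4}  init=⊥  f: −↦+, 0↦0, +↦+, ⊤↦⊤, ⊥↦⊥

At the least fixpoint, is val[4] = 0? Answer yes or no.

Trace (12 dequeues):
  [1] u=0 | in ⊥ | out ⊥ | ==
  [2] u=1 | in − | out − | prev ⊥ | push {0}
  [3] u=2 | in ⊤ | out ⊤ | prev − | push {1}
  [4] u=3 | in − | out + | ==
  [5] u=4 | in ⊥ | out ⊥ | ==
  [6] u=5 | in ⊥ | out ⊥ | ==
  [7] u=0 | in − | out + | prev ⊥ | push {}
  [8] u=1 | in ⊤ | out ⊤ | prev − | push {0,2,3}
  [9] u=0 | in ⊤ | out ⊤ | prev + | push {}
  [10] u=2 | in ⊤ | out ⊤ | ==
  [11] u=3 | in ⊤ | out ⊤ | prev + | push {2}
  [12] u=2 | in ⊤ | out ⊤ | ==

Converged values:
  [0] ⊤
  [1] ⊤
  [2] ⊤
  [3] ⊤
  [4] ⊥
  [5] ⊥

no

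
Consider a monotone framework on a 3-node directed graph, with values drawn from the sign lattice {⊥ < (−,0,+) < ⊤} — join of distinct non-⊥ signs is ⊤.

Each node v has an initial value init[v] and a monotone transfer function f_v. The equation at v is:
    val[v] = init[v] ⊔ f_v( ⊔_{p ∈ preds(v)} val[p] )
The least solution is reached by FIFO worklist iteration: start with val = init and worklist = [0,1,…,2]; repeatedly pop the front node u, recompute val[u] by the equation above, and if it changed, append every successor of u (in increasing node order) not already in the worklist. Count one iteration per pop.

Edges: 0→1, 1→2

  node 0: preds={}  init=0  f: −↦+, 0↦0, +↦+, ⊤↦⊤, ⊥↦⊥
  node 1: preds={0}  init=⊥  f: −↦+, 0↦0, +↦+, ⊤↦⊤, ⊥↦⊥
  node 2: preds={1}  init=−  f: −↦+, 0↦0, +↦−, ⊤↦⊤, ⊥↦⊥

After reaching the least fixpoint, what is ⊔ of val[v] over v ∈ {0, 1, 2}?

⊤

Worklist (3 pops):
  #1 pop 0: in=⊥ → 0 (no change)
  #2 pop 1: in=0 → 0 (was ⊥); enqueue []
  #3 pop 2: in=0 → ⊤ (was −); enqueue []

Fixpoint:
  val[0] = 0
  val[1] = 0
  val[2] = ⊤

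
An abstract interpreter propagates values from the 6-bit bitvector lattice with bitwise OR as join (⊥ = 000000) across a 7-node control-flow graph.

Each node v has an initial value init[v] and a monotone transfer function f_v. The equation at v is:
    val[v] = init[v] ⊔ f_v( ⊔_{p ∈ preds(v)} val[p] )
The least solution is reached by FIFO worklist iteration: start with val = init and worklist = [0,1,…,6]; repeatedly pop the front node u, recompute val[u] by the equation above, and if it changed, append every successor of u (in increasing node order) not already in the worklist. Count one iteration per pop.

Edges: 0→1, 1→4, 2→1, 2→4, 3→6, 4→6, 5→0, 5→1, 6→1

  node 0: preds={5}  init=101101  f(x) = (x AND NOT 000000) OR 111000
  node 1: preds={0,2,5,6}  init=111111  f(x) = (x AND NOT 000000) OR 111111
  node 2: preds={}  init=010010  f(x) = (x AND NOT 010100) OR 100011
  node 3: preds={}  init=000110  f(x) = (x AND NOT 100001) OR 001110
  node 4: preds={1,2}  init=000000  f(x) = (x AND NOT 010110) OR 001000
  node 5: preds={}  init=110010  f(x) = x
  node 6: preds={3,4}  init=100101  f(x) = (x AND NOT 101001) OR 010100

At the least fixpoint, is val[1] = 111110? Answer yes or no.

Iteration log — 8 steps:
  step 1. node 0  ⊔preds=110010  new=111111  old=101101  +wl: 
  step 2. node 1  ⊔preds=111111  new=111111  stable
  step 3. node 2  ⊔preds=000000  new=110011  old=010010  +wl: 1
  step 4. node 3  ⊔preds=000000  new=001110  old=000110  +wl: 
  step 5. node 4  ⊔preds=111111  new=101001  old=000000  +wl: 
  step 6. node 5  ⊔preds=000000  new=110010  stable
  step 7. node 6  ⊔preds=101111  new=110111  old=100101  +wl: 
  step 8. node 1  ⊔preds=111111  new=111111  stable

Least fixpoint reached:
  node 0: 111111
  node 1: 111111
  node 2: 110011
  node 3: 001110
  node 4: 101001
  node 5: 110010
  node 6: 110111

no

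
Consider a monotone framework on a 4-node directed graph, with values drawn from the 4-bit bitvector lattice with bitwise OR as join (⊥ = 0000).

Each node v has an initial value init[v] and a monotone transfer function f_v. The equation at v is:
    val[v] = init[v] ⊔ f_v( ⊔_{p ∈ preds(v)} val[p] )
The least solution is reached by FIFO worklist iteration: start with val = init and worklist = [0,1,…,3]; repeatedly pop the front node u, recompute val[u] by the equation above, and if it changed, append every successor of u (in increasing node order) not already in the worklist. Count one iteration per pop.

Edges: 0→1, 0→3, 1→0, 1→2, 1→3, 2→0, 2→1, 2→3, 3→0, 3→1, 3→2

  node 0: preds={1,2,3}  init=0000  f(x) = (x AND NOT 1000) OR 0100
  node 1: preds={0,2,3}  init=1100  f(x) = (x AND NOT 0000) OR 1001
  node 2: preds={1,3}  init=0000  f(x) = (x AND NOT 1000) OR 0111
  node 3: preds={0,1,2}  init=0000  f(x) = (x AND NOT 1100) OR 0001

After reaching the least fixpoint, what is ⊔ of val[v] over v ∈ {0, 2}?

0111

Worklist (9 pops):
  #1 pop 0: in=1100 → 0100 (was 0000); enqueue []
  #2 pop 1: in=0100 → 1101 (was 1100); enqueue [0]
  #3 pop 2: in=1101 → 0111 (was 0000); enqueue [1]
  #4 pop 3: in=1111 → 0011 (was 0000); enqueue [2]
  #5 pop 0: in=1111 → 0111 (was 0100); enqueue [3]
  #6 pop 1: in=0111 → 1111 (was 1101); enqueue [0]
  #7 pop 2: in=1111 → 0111 (no change)
  #8 pop 3: in=1111 → 0011 (no change)
  #9 pop 0: in=1111 → 0111 (no change)

Fixpoint:
  val[0] = 0111
  val[1] = 1111
  val[2] = 0111
  val[3] = 0011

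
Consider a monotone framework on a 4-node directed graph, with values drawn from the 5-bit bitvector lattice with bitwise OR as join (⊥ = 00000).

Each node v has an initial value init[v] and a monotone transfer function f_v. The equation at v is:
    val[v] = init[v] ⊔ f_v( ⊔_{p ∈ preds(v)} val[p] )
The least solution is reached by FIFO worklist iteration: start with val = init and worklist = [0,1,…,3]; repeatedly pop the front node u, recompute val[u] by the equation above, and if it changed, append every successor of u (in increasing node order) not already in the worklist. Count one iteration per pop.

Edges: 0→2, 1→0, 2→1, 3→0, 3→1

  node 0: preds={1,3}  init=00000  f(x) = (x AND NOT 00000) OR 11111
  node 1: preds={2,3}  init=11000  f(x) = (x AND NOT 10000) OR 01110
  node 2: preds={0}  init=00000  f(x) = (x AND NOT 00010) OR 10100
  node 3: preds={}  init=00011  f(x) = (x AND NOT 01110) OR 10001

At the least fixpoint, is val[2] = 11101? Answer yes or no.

yes

Trace (6 dequeues):
  [1] u=0 | in 11011 | out 11111 | prev 00000 | push {}
  [2] u=1 | in 00011 | out 11111 | prev 11000 | push {0}
  [3] u=2 | in 11111 | out 11101 | prev 00000 | push {1}
  [4] u=3 | in 00000 | out 10011 | prev 00011 | push {}
  [5] u=0 | in 11111 | out 11111 | ==
  [6] u=1 | in 11111 | out 11111 | ==

Converged values:
  [0] 11111
  [1] 11111
  [2] 11101
  [3] 10011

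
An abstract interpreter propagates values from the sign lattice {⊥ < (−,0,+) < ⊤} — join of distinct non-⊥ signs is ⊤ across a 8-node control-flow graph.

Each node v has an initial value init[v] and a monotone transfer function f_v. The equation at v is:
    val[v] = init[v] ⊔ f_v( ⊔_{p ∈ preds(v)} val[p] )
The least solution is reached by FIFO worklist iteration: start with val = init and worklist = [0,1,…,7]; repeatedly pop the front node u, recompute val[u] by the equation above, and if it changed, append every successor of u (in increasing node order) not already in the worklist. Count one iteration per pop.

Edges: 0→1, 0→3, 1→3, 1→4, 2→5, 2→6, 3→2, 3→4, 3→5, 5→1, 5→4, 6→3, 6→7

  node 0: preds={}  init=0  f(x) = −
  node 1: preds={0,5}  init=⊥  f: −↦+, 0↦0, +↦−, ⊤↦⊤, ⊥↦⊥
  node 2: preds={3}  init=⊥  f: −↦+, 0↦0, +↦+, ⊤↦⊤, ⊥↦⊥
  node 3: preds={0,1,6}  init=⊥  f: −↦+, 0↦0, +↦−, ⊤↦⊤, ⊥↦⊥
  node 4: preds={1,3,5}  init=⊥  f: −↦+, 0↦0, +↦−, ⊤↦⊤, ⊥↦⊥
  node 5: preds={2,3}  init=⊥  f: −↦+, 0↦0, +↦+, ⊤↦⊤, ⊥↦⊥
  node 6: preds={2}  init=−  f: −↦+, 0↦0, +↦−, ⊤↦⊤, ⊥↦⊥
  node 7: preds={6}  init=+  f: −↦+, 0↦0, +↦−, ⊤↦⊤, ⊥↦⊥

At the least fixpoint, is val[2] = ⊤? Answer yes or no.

yes

Worklist (15 pops):
  #1 pop 0: in=⊥ → ⊤ (was 0); enqueue []
  #2 pop 1: in=⊤ → ⊤ (was ⊥); enqueue []
  #3 pop 2: in=⊥ → ⊥ (no change)
  #4 pop 3: in=⊤ → ⊤ (was ⊥); enqueue [2]
  #5 pop 4: in=⊤ → ⊤ (was ⊥); enqueue []
  #6 pop 5: in=⊤ → ⊤ (was ⊥); enqueue [1,4]
  #7 pop 6: in=⊥ → − (no change)
  #8 pop 7: in=− → + (no change)
  #9 pop 2: in=⊤ → ⊤ (was ⊥); enqueue [5,6]
  #10 pop 1: in=⊤ → ⊤ (no change)
  #11 pop 4: in=⊤ → ⊤ (no change)
  #12 pop 5: in=⊤ → ⊤ (no change)
  #13 pop 6: in=⊤ → ⊤ (was −); enqueue [3,7]
  #14 pop 3: in=⊤ → ⊤ (no change)
  #15 pop 7: in=⊤ → ⊤ (was +); enqueue []

Fixpoint:
  val[0] = ⊤
  val[1] = ⊤
  val[2] = ⊤
  val[3] = ⊤
  val[4] = ⊤
  val[5] = ⊤
  val[6] = ⊤
  val[7] = ⊤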